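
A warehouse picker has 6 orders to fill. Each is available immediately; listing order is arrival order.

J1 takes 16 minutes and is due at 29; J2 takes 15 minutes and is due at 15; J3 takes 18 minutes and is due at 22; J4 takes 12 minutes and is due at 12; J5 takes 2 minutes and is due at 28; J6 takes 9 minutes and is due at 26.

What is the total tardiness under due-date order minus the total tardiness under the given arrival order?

-39

EDD (increasing due date): J4 J2 J3 J6 J5 J1.
J4: 0→12, due 12, tardiness 0
J2: 12→27, due 15, tardiness 12
J3: 27→45, due 22, tardiness 23
J6: 45→54, due 26, tardiness 28
J5: 54→56, due 28, tardiness 28
J1: 56→72, due 29, tardiness 43
Sum = 0+12+23+28+28+43 = 134.
FIFO (arrival order): J1 J2 J3 J4 J5 J6.
J1: 0→16, due 29, tardiness 0
J2: 16→31, due 15, tardiness 16
J3: 31→49, due 22, tardiness 27
J4: 49→61, due 12, tardiness 49
J5: 61→63, due 28, tardiness 35
J6: 63→72, due 26, tardiness 46
Sum = 0+16+27+49+35+46 = 173.
Difference = 134 − 173 = -39.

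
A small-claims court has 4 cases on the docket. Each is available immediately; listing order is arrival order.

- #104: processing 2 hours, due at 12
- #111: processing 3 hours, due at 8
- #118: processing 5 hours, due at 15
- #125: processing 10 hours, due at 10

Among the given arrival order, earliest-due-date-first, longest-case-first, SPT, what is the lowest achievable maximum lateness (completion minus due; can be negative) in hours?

5

FIFO (arrival order): #104 #111 #118 #125.
#104: 0→2, due 12, lateness -10
#111: 2→5, due 8, lateness -3
#118: 5→10, due 15, lateness -5
#125: 10→20, due 10, lateness 10
Maximum = 10.
EDD (increasing due date): #111 #125 #104 #118.
#111: 0→3, due 8, lateness -5
#125: 3→13, due 10, lateness 3
#104: 13→15, due 12, lateness 3
#118: 15→20, due 15, lateness 5
Maximum = 5.
LPT (decreasing processing time): #125 #118 #111 #104.
#125: 0→10, due 10, lateness 0
#118: 10→15, due 15, lateness 0
#111: 15→18, due 8, lateness 10
#104: 18→20, due 12, lateness 8
Maximum = 10.
SPT (increasing processing time): #104 #111 #118 #125.
#104: 0→2, due 12, lateness -10
#111: 2→5, due 8, lateness -3
#118: 5→10, due 15, lateness -5
#125: 10→20, due 10, lateness 10
Maximum = 10.
FIFO 10, EDD 5, LPT 10, SPT 10 → minimum 5.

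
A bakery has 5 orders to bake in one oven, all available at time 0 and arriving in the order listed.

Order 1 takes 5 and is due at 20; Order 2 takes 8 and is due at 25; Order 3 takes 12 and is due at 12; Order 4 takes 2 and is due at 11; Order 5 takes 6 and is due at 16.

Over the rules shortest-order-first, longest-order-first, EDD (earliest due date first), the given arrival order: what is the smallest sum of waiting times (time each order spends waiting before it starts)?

43

SPT (increasing processing time): Order 4 Order 1 Order 5 Order 2 Order 3.
Order 4: waits 0, runs 0→2
Order 1: waits 2, runs 2→7
Order 5: waits 7, runs 7→13
Order 2: waits 13, runs 13→21
Order 3: waits 21, runs 21→33
Sum = 0+2+7+13+21 = 43.
LPT (decreasing processing time): Order 3 Order 2 Order 5 Order 1 Order 4.
Order 3: waits 0, runs 0→12
Order 2: waits 12, runs 12→20
Order 5: waits 20, runs 20→26
Order 1: waits 26, runs 26→31
Order 4: waits 31, runs 31→33
Sum = 0+12+20+26+31 = 89.
EDD (increasing due date): Order 4 Order 3 Order 5 Order 1 Order 2.
Order 4: waits 0, runs 0→2
Order 3: waits 2, runs 2→14
Order 5: waits 14, runs 14→20
Order 1: waits 20, runs 20→25
Order 2: waits 25, runs 25→33
Sum = 0+2+14+20+25 = 61.
FIFO (arrival order): Order 1 Order 2 Order 3 Order 4 Order 5.
Order 1: waits 0, runs 0→5
Order 2: waits 5, runs 5→13
Order 3: waits 13, runs 13→25
Order 4: waits 25, runs 25→27
Order 5: waits 27, runs 27→33
Sum = 0+5+13+25+27 = 70.
SPT 43, LPT 89, EDD 61, FIFO 70 → minimum 43.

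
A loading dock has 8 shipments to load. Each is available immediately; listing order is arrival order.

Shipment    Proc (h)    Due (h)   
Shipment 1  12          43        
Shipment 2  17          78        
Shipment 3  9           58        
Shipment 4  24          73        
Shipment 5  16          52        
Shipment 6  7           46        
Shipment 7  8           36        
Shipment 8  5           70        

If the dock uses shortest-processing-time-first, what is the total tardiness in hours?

SPT (increasing processing time): Shipment 8 Shipment 6 Shipment 7 Shipment 3 Shipment 1 Shipment 5 Shipment 2 Shipment 4.
Shipment 8: 0→5, due 70, tardiness 0
Shipment 6: 5→12, due 46, tardiness 0
Shipment 7: 12→20, due 36, tardiness 0
Shipment 3: 20→29, due 58, tardiness 0
Shipment 1: 29→41, due 43, tardiness 0
Shipment 5: 41→57, due 52, tardiness 5
Shipment 2: 57→74, due 78, tardiness 0
Shipment 4: 74→98, due 73, tardiness 25
Sum = 0+0+0+0+0+5+0+25 = 30.

30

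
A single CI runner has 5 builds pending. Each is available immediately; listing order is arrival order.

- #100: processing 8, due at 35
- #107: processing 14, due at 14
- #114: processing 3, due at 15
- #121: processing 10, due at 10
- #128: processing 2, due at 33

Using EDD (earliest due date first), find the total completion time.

EDD (increasing due date): #121 #107 #114 #128 #100.
#121: 0→10
#107: 10→24
#114: 24→27
#128: 27→29
#100: 29→37
Sum = 10+24+27+29+37 = 127.

127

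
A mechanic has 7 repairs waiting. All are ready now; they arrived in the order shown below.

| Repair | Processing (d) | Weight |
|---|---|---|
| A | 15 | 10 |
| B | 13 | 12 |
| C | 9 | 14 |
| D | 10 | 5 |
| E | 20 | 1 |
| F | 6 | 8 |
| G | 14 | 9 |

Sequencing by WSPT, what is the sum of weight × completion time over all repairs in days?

WSPT (decreasing weight/processing-time ratio): C F B A G D E.
C: finishes 9, weight 14, w·C = 126
F: finishes 15, weight 8, w·C = 120
B: finishes 28, weight 12, w·C = 336
A: finishes 43, weight 10, w·C = 430
G: finishes 57, weight 9, w·C = 513
D: finishes 67, weight 5, w·C = 335
E: finishes 87, weight 1, w·C = 87
Sum = 126+120+336+430+513+335+87 = 1947.

1947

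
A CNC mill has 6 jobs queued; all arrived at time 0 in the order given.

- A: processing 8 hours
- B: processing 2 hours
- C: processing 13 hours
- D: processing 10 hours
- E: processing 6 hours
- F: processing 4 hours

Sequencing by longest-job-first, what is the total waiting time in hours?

145

LPT (decreasing processing time): C D A E F B.
C: waits 0, runs 0→13
D: waits 13, runs 13→23
A: waits 23, runs 23→31
E: waits 31, runs 31→37
F: waits 37, runs 37→41
B: waits 41, runs 41→43
Sum = 0+13+23+31+37+41 = 145.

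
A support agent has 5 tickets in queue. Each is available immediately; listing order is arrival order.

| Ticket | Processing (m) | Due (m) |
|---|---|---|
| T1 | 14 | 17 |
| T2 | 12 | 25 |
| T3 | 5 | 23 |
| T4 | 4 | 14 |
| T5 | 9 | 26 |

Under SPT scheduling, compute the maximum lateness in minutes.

SPT (increasing processing time): T4 T3 T5 T2 T1.
T4: 0→4, due 14, lateness -10
T3: 4→9, due 23, lateness -14
T5: 9→18, due 26, lateness -8
T2: 18→30, due 25, lateness 5
T1: 30→44, due 17, lateness 27
Maximum = 27.

27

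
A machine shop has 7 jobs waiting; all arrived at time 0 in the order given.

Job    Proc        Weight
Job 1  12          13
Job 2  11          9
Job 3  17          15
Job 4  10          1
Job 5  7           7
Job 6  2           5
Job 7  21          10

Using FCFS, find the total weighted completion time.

FIFO (arrival order): Job 1 Job 2 Job 3 Job 4 Job 5 Job 6 Job 7.
Job 1: finishes 12, weight 13, w·C = 156
Job 2: finishes 23, weight 9, w·C = 207
Job 3: finishes 40, weight 15, w·C = 600
Job 4: finishes 50, weight 1, w·C = 50
Job 5: finishes 57, weight 7, w·C = 399
Job 6: finishes 59, weight 5, w·C = 295
Job 7: finishes 80, weight 10, w·C = 800
Sum = 156+207+600+50+399+295+800 = 2507.

2507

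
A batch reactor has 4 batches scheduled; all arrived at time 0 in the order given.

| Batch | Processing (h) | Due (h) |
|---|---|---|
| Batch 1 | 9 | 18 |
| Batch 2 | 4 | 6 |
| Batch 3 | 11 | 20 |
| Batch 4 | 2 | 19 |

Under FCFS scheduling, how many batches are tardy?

3

FIFO (arrival order): Batch 1 Batch 2 Batch 3 Batch 4.
Batch 1: 0→9, due 18, tardiness 0
Batch 2: 9→13, due 6, tardiness 7
Batch 3: 13→24, due 20, tardiness 4
Batch 4: 24→26, due 19, tardiness 7
Late batches: 3.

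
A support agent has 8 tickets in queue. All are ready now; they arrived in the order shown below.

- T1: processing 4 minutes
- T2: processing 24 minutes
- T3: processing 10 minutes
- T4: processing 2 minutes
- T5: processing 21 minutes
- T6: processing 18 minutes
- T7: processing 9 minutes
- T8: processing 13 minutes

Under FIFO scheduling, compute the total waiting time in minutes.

338

FIFO (arrival order): T1 T2 T3 T4 T5 T6 T7 T8.
T1: waits 0, runs 0→4
T2: waits 4, runs 4→28
T3: waits 28, runs 28→38
T4: waits 38, runs 38→40
T5: waits 40, runs 40→61
T6: waits 61, runs 61→79
T7: waits 79, runs 79→88
T8: waits 88, runs 88→101
Sum = 0+4+28+38+40+61+79+88 = 338.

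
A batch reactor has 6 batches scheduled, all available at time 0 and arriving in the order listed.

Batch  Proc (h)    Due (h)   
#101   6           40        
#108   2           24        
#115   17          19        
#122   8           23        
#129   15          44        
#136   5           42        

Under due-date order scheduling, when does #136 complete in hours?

EDD (increasing due date): #115 #122 #108 #101 #136 #129.
#115: 0→17
#122: 17→25
#108: 25→27
#101: 27→33
#136: 33→38

38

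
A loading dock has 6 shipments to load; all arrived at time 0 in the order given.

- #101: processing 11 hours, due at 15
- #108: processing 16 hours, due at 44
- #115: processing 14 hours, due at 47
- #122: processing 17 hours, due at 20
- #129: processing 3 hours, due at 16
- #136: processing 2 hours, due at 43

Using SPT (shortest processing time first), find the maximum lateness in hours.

SPT (increasing processing time): #136 #129 #101 #115 #108 #122.
#136: 0→2, due 43, lateness -41
#129: 2→5, due 16, lateness -11
#101: 5→16, due 15, lateness 1
#115: 16→30, due 47, lateness -17
#108: 30→46, due 44, lateness 2
#122: 46→63, due 20, lateness 43
Maximum = 43.

43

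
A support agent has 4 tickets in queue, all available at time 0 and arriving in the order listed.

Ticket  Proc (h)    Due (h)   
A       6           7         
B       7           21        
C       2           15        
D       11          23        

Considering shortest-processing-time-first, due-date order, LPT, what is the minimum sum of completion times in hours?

SPT (increasing processing time): C A B D.
C: 0→2
A: 2→8
B: 8→15
D: 15→26
Sum = 2+8+15+26 = 51.
EDD (increasing due date): A C B D.
A: 0→6
C: 6→8
B: 8→15
D: 15→26
Sum = 6+8+15+26 = 55.
LPT (decreasing processing time): D B A C.
D: 0→11
B: 11→18
A: 18→24
C: 24→26
Sum = 11+18+24+26 = 79.
SPT 51, EDD 55, LPT 79 → minimum 51.

51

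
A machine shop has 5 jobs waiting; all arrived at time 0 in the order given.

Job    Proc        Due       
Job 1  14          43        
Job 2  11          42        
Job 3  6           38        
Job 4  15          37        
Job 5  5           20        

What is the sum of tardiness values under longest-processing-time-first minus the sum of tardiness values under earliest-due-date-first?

LPT (decreasing processing time): Job 4 Job 1 Job 2 Job 3 Job 5.
Job 4: 0→15, due 37, tardiness 0
Job 1: 15→29, due 43, tardiness 0
Job 2: 29→40, due 42, tardiness 0
Job 3: 40→46, due 38, tardiness 8
Job 5: 46→51, due 20, tardiness 31
Sum = 0+0+0+8+31 = 39.
EDD (increasing due date): Job 5 Job 4 Job 3 Job 2 Job 1.
Job 5: 0→5, due 20, tardiness 0
Job 4: 5→20, due 37, tardiness 0
Job 3: 20→26, due 38, tardiness 0
Job 2: 26→37, due 42, tardiness 0
Job 1: 37→51, due 43, tardiness 8
Sum = 0+0+0+0+8 = 8.
Difference = 39 − 8 = 31.

31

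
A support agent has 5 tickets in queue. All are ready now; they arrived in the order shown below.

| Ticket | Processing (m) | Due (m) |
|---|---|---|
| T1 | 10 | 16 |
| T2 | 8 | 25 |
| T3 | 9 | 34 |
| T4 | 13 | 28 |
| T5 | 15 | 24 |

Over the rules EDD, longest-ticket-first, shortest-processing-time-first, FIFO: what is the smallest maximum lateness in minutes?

EDD (increasing due date): T1 T5 T2 T4 T3.
T1: 0→10, due 16, lateness -6
T5: 10→25, due 24, lateness 1
T2: 25→33, due 25, lateness 8
T4: 33→46, due 28, lateness 18
T3: 46→55, due 34, lateness 21
Maximum = 21.
LPT (decreasing processing time): T5 T4 T1 T3 T2.
T5: 0→15, due 24, lateness -9
T4: 15→28, due 28, lateness 0
T1: 28→38, due 16, lateness 22
T3: 38→47, due 34, lateness 13
T2: 47→55, due 25, lateness 30
Maximum = 30.
SPT (increasing processing time): T2 T3 T1 T4 T5.
T2: 0→8, due 25, lateness -17
T3: 8→17, due 34, lateness -17
T1: 17→27, due 16, lateness 11
T4: 27→40, due 28, lateness 12
T5: 40→55, due 24, lateness 31
Maximum = 31.
FIFO (arrival order): T1 T2 T3 T4 T5.
T1: 0→10, due 16, lateness -6
T2: 10→18, due 25, lateness -7
T3: 18→27, due 34, lateness -7
T4: 27→40, due 28, lateness 12
T5: 40→55, due 24, lateness 31
Maximum = 31.
EDD 21, LPT 30, SPT 31, FIFO 31 → minimum 21.

21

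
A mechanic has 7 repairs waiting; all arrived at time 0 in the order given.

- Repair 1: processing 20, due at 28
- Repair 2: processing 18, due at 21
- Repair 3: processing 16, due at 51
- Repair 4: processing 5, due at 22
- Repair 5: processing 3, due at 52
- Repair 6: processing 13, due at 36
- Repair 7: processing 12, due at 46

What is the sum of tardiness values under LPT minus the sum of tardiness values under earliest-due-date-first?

55

LPT (decreasing processing time): Repair 1 Repair 2 Repair 3 Repair 6 Repair 7 Repair 4 Repair 5.
Repair 1: 0→20, due 28, tardiness 0
Repair 2: 20→38, due 21, tardiness 17
Repair 3: 38→54, due 51, tardiness 3
Repair 6: 54→67, due 36, tardiness 31
Repair 7: 67→79, due 46, tardiness 33
Repair 4: 79→84, due 22, tardiness 62
Repair 5: 84→87, due 52, tardiness 35
Sum = 0+17+3+31+33+62+35 = 181.
EDD (increasing due date): Repair 2 Repair 4 Repair 1 Repair 6 Repair 7 Repair 3 Repair 5.
Repair 2: 0→18, due 21, tardiness 0
Repair 4: 18→23, due 22, tardiness 1
Repair 1: 23→43, due 28, tardiness 15
Repair 6: 43→56, due 36, tardiness 20
Repair 7: 56→68, due 46, tardiness 22
Repair 3: 68→84, due 51, tardiness 33
Repair 5: 84→87, due 52, tardiness 35
Sum = 0+1+15+20+22+33+35 = 126.
Difference = 181 − 126 = 55.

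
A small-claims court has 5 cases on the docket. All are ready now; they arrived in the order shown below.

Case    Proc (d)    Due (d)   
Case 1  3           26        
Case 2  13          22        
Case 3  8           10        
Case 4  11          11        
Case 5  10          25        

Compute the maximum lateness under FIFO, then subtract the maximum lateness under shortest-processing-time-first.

1

FIFO (arrival order): Case 1 Case 2 Case 3 Case 4 Case 5.
Case 1: 0→3, due 26, lateness -23
Case 2: 3→16, due 22, lateness -6
Case 3: 16→24, due 10, lateness 14
Case 4: 24→35, due 11, lateness 24
Case 5: 35→45, due 25, lateness 20
Maximum = 24.
SPT (increasing processing time): Case 1 Case 3 Case 5 Case 4 Case 2.
Case 1: 0→3, due 26, lateness -23
Case 3: 3→11, due 10, lateness 1
Case 5: 11→21, due 25, lateness -4
Case 4: 21→32, due 11, lateness 21
Case 2: 32→45, due 22, lateness 23
Maximum = 23.
Difference = 24 − 23 = 1.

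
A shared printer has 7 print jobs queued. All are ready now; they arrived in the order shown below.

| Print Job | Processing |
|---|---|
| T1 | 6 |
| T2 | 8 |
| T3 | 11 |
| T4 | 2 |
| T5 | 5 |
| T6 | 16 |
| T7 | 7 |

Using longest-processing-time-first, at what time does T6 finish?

LPT (decreasing processing time): T6 T3 T2 T7 T1 T5 T4.
T6: 0→16

16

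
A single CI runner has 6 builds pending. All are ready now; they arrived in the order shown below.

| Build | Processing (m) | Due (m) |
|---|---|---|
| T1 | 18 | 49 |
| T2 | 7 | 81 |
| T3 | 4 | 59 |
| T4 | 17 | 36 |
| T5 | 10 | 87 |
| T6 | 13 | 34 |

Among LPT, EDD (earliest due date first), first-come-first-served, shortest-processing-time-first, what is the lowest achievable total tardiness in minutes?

LPT (decreasing processing time): T1 T4 T6 T5 T2 T3.
T1: 0→18, due 49, tardiness 0
T4: 18→35, due 36, tardiness 0
T6: 35→48, due 34, tardiness 14
T5: 48→58, due 87, tardiness 0
T2: 58→65, due 81, tardiness 0
T3: 65→69, due 59, tardiness 10
Sum = 0+0+14+0+0+10 = 24.
EDD (increasing due date): T6 T4 T1 T3 T2 T5.
T6: 0→13, due 34, tardiness 0
T4: 13→30, due 36, tardiness 0
T1: 30→48, due 49, tardiness 0
T3: 48→52, due 59, tardiness 0
T2: 52→59, due 81, tardiness 0
T5: 59→69, due 87, tardiness 0
Sum = 0+0+0+0+0+0 = 0.
FIFO (arrival order): T1 T2 T3 T4 T5 T6.
T1: 0→18, due 49, tardiness 0
T2: 18→25, due 81, tardiness 0
T3: 25→29, due 59, tardiness 0
T4: 29→46, due 36, tardiness 10
T5: 46→56, due 87, tardiness 0
T6: 56→69, due 34, tardiness 35
Sum = 0+0+0+10+0+35 = 45.
SPT (increasing processing time): T3 T2 T5 T6 T4 T1.
T3: 0→4, due 59, tardiness 0
T2: 4→11, due 81, tardiness 0
T5: 11→21, due 87, tardiness 0
T6: 21→34, due 34, tardiness 0
T4: 34→51, due 36, tardiness 15
T1: 51→69, due 49, tardiness 20
Sum = 0+0+0+0+15+20 = 35.
LPT 24, EDD 0, FIFO 45, SPT 35 → minimum 0.

0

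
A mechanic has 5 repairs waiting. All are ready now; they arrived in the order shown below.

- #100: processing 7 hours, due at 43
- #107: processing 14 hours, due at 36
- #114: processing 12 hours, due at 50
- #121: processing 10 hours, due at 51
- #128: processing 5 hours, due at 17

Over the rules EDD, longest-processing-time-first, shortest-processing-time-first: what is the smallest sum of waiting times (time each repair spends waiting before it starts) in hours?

73

EDD (increasing due date): #128 #107 #100 #114 #121.
#128: waits 0, runs 0→5
#107: waits 5, runs 5→19
#100: waits 19, runs 19→26
#114: waits 26, runs 26→38
#121: waits 38, runs 38→48
Sum = 0+5+19+26+38 = 88.
LPT (decreasing processing time): #107 #114 #121 #100 #128.
#107: waits 0, runs 0→14
#114: waits 14, runs 14→26
#121: waits 26, runs 26→36
#100: waits 36, runs 36→43
#128: waits 43, runs 43→48
Sum = 0+14+26+36+43 = 119.
SPT (increasing processing time): #128 #100 #121 #114 #107.
#128: waits 0, runs 0→5
#100: waits 5, runs 5→12
#121: waits 12, runs 12→22
#114: waits 22, runs 22→34
#107: waits 34, runs 34→48
Sum = 0+5+12+22+34 = 73.
EDD 88, LPT 119, SPT 73 → minimum 73.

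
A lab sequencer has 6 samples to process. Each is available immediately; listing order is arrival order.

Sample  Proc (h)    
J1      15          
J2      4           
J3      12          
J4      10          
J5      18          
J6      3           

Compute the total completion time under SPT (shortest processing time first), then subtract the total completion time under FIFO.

-65

SPT (increasing processing time): J6 J2 J4 J3 J1 J5.
J6: 0→3
J2: 3→7
J4: 7→17
J3: 17→29
J1: 29→44
J5: 44→62
Sum = 3+7+17+29+44+62 = 162.
FIFO (arrival order): J1 J2 J3 J4 J5 J6.
J1: 0→15
J2: 15→19
J3: 19→31
J4: 31→41
J5: 41→59
J6: 59→62
Sum = 15+19+31+41+59+62 = 227.
Difference = 162 − 227 = -65.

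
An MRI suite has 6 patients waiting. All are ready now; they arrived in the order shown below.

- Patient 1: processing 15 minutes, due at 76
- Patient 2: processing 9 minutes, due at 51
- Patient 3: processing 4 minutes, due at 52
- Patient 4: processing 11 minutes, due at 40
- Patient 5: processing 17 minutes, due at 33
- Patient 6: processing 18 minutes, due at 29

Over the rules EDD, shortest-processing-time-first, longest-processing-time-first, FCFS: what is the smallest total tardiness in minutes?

19

EDD (increasing due date): Patient 6 Patient 5 Patient 4 Patient 2 Patient 3 Patient 1.
Patient 6: 0→18, due 29, tardiness 0
Patient 5: 18→35, due 33, tardiness 2
Patient 4: 35→46, due 40, tardiness 6
Patient 2: 46→55, due 51, tardiness 4
Patient 3: 55→59, due 52, tardiness 7
Patient 1: 59→74, due 76, tardiness 0
Sum = 0+2+6+4+7+0 = 19.
SPT (increasing processing time): Patient 3 Patient 2 Patient 4 Patient 1 Patient 5 Patient 6.
Patient 3: 0→4, due 52, tardiness 0
Patient 2: 4→13, due 51, tardiness 0
Patient 4: 13→24, due 40, tardiness 0
Patient 1: 24→39, due 76, tardiness 0
Patient 5: 39→56, due 33, tardiness 23
Patient 6: 56→74, due 29, tardiness 45
Sum = 0+0+0+0+23+45 = 68.
LPT (decreasing processing time): Patient 6 Patient 5 Patient 1 Patient 4 Patient 2 Patient 3.
Patient 6: 0→18, due 29, tardiness 0
Patient 5: 18→35, due 33, tardiness 2
Patient 1: 35→50, due 76, tardiness 0
Patient 4: 50→61, due 40, tardiness 21
Patient 2: 61→70, due 51, tardiness 19
Patient 3: 70→74, due 52, tardiness 22
Sum = 0+2+0+21+19+22 = 64.
FIFO (arrival order): Patient 1 Patient 2 Patient 3 Patient 4 Patient 5 Patient 6.
Patient 1: 0→15, due 76, tardiness 0
Patient 2: 15→24, due 51, tardiness 0
Patient 3: 24→28, due 52, tardiness 0
Patient 4: 28→39, due 40, tardiness 0
Patient 5: 39→56, due 33, tardiness 23
Patient 6: 56→74, due 29, tardiness 45
Sum = 0+0+0+0+23+45 = 68.
EDD 19, SPT 68, LPT 64, FIFO 68 → minimum 19.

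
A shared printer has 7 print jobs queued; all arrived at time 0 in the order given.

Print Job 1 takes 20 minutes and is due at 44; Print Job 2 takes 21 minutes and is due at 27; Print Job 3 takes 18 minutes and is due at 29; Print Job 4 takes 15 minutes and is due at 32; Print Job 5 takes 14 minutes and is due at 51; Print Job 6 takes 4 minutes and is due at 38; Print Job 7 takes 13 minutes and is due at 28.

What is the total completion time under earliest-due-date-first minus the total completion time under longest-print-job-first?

EDD (increasing due date): Print Job 2 Print Job 7 Print Job 3 Print Job 4 Print Job 6 Print Job 1 Print Job 5.
Print Job 2: 0→21
Print Job 7: 21→34
Print Job 3: 34→52
Print Job 4: 52→67
Print Job 6: 67→71
Print Job 1: 71→91
Print Job 5: 91→105
Sum = 21+34+52+67+71+91+105 = 441.
LPT (decreasing processing time): Print Job 2 Print Job 1 Print Job 3 Print Job 4 Print Job 5 Print Job 7 Print Job 6.
Print Job 2: 0→21
Print Job 1: 21→41
Print Job 3: 41→59
Print Job 4: 59→74
Print Job 5: 74→88
Print Job 7: 88→101
Print Job 6: 101→105
Sum = 21+41+59+74+88+101+105 = 489.
Difference = 441 − 489 = -48.

-48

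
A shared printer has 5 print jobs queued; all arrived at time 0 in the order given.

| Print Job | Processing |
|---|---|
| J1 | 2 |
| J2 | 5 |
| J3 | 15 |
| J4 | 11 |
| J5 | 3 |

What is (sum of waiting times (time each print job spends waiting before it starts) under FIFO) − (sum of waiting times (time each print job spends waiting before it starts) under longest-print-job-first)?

-42

FIFO (arrival order): J1 J2 J3 J4 J5.
J1: waits 0, runs 0→2
J2: waits 2, runs 2→7
J3: waits 7, runs 7→22
J4: waits 22, runs 22→33
J5: waits 33, runs 33→36
Sum = 0+2+7+22+33 = 64.
LPT (decreasing processing time): J3 J4 J2 J5 J1.
J3: waits 0, runs 0→15
J4: waits 15, runs 15→26
J2: waits 26, runs 26→31
J5: waits 31, runs 31→34
J1: waits 34, runs 34→36
Sum = 0+15+26+31+34 = 106.
Difference = 64 − 106 = -42.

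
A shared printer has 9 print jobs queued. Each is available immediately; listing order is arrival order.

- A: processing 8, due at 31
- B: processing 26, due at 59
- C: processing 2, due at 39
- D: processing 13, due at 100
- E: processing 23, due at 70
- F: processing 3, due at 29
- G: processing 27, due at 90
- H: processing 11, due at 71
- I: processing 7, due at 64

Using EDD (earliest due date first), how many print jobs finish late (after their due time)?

3

EDD (increasing due date): F A C B I E H G D.
F: 0→3, due 29, tardiness 0
A: 3→11, due 31, tardiness 0
C: 11→13, due 39, tardiness 0
B: 13→39, due 59, tardiness 0
I: 39→46, due 64, tardiness 0
E: 46→69, due 70, tardiness 0
H: 69→80, due 71, tardiness 9
G: 80→107, due 90, tardiness 17
D: 107→120, due 100, tardiness 20
Late print jobs: 3.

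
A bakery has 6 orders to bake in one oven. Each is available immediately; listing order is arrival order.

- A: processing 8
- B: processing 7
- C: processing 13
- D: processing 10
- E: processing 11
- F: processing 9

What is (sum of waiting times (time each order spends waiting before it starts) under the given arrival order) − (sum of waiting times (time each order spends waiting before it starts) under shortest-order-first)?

FIFO (arrival order): A B C D E F.
A: waits 0, runs 0→8
B: waits 8, runs 8→15
C: waits 15, runs 15→28
D: waits 28, runs 28→38
E: waits 38, runs 38→49
F: waits 49, runs 49→58
Sum = 0+8+15+28+38+49 = 138.
SPT (increasing processing time): B A F D E C.
B: waits 0, runs 0→7
A: waits 7, runs 7→15
F: waits 15, runs 15→24
D: waits 24, runs 24→34
E: waits 34, runs 34→45
C: waits 45, runs 45→58
Sum = 0+7+15+24+34+45 = 125.
Difference = 138 − 125 = 13.

13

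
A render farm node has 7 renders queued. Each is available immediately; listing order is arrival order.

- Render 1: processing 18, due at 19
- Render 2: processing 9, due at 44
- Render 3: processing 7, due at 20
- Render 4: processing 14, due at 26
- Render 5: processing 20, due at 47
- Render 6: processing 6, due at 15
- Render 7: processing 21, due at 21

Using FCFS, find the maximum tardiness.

FIFO (arrival order): Render 1 Render 2 Render 3 Render 4 Render 5 Render 6 Render 7.
Render 1: 0→18, due 19, tardiness 0
Render 2: 18→27, due 44, tardiness 0
Render 3: 27→34, due 20, tardiness 14
Render 4: 34→48, due 26, tardiness 22
Render 5: 48→68, due 47, tardiness 21
Render 6: 68→74, due 15, tardiness 59
Render 7: 74→95, due 21, tardiness 74
Maximum = 74.

74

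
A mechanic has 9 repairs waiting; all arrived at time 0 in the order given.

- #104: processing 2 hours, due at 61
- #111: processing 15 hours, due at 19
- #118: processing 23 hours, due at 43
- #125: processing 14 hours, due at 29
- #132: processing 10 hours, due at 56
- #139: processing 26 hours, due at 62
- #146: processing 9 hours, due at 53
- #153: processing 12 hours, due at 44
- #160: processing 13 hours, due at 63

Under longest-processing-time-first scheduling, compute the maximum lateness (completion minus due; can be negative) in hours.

LPT (decreasing processing time): #139 #118 #111 #125 #160 #153 #132 #146 #104.
#139: 0→26, due 62, lateness -36
#118: 26→49, due 43, lateness 6
#111: 49→64, due 19, lateness 45
#125: 64→78, due 29, lateness 49
#160: 78→91, due 63, lateness 28
#153: 91→103, due 44, lateness 59
#132: 103→113, due 56, lateness 57
#146: 113→122, due 53, lateness 69
#104: 122→124, due 61, lateness 63
Maximum = 69.

69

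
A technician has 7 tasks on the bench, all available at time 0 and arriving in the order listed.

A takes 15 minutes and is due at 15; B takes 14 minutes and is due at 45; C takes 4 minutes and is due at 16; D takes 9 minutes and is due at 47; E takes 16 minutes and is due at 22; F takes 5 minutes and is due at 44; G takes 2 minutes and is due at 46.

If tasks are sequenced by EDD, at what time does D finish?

65

EDD (increasing due date): A C E F B G D.
A: 0→15
C: 15→19
E: 19→35
F: 35→40
B: 40→54
G: 54→56
D: 56→65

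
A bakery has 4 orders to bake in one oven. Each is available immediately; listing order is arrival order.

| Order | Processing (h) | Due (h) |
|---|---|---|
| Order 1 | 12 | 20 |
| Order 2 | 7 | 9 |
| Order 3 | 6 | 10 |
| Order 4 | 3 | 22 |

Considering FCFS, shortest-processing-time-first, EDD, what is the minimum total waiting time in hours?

28

FIFO (arrival order): Order 1 Order 2 Order 3 Order 4.
Order 1: waits 0, runs 0→12
Order 2: waits 12, runs 12→19
Order 3: waits 19, runs 19→25
Order 4: waits 25, runs 25→28
Sum = 0+12+19+25 = 56.
SPT (increasing processing time): Order 4 Order 3 Order 2 Order 1.
Order 4: waits 0, runs 0→3
Order 3: waits 3, runs 3→9
Order 2: waits 9, runs 9→16
Order 1: waits 16, runs 16→28
Sum = 0+3+9+16 = 28.
EDD (increasing due date): Order 2 Order 3 Order 1 Order 4.
Order 2: waits 0, runs 0→7
Order 3: waits 7, runs 7→13
Order 1: waits 13, runs 13→25
Order 4: waits 25, runs 25→28
Sum = 0+7+13+25 = 45.
FIFO 56, SPT 28, EDD 45 → minimum 28.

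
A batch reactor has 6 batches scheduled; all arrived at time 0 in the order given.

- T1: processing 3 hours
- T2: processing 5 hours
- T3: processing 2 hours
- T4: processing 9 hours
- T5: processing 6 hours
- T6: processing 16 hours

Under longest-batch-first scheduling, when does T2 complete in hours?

36

LPT (decreasing processing time): T6 T4 T5 T2 T1 T3.
T6: 0→16
T4: 16→25
T5: 25→31
T2: 31→36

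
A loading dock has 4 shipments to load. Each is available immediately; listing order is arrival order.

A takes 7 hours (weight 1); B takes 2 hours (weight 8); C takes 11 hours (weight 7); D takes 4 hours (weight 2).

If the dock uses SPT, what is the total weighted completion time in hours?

SPT (increasing processing time): B D A C.
B: finishes 2, weight 8, w·C = 16
D: finishes 6, weight 2, w·C = 12
A: finishes 13, weight 1, w·C = 13
C: finishes 24, weight 7, w·C = 168
Sum = 16+12+13+168 = 209.

209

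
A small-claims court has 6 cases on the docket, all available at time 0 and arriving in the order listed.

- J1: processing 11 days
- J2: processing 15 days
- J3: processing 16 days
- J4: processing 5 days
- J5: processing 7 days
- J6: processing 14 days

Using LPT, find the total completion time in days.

279

LPT (decreasing processing time): J3 J2 J6 J1 J5 J4.
J3: 0→16
J2: 16→31
J6: 31→45
J1: 45→56
J5: 56→63
J4: 63→68
Sum = 16+31+45+56+63+68 = 279.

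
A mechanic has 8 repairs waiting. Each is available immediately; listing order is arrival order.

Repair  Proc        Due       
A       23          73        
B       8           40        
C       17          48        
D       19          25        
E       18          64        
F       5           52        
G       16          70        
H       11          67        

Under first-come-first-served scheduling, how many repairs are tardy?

FIFO (arrival order): A B C D E F G H.
A: 0→23, due 73, tardiness 0
B: 23→31, due 40, tardiness 0
C: 31→48, due 48, tardiness 0
D: 48→67, due 25, tardiness 42
E: 67→85, due 64, tardiness 21
F: 85→90, due 52, tardiness 38
G: 90→106, due 70, tardiness 36
H: 106→117, due 67, tardiness 50
Late repairs: 5.

5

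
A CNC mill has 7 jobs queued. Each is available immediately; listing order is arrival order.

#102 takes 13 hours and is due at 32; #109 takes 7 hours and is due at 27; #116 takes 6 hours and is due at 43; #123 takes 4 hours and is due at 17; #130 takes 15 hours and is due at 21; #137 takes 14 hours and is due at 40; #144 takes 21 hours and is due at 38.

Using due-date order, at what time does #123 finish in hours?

4

EDD (increasing due date): #123 #130 #109 #102 #144 #137 #116.
#123: 0→4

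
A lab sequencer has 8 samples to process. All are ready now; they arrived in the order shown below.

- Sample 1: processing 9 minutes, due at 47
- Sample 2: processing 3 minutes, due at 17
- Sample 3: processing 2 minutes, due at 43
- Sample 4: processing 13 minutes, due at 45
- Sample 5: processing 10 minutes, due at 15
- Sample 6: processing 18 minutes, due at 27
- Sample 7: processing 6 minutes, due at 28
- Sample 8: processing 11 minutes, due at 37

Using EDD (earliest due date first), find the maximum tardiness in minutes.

EDD (increasing due date): Sample 5 Sample 2 Sample 6 Sample 7 Sample 8 Sample 3 Sample 4 Sample 1.
Sample 5: 0→10, due 15, tardiness 0
Sample 2: 10→13, due 17, tardiness 0
Sample 6: 13→31, due 27, tardiness 4
Sample 7: 31→37, due 28, tardiness 9
Sample 8: 37→48, due 37, tardiness 11
Sample 3: 48→50, due 43, tardiness 7
Sample 4: 50→63, due 45, tardiness 18
Sample 1: 63→72, due 47, tardiness 25
Maximum = 25.

25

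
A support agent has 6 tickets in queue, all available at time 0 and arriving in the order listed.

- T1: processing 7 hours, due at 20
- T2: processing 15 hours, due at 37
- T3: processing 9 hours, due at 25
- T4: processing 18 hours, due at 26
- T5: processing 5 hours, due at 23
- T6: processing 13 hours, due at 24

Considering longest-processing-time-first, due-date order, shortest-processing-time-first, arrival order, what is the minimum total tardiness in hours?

LPT (decreasing processing time): T4 T2 T6 T3 T1 T5.
T4: 0→18, due 26, tardiness 0
T2: 18→33, due 37, tardiness 0
T6: 33→46, due 24, tardiness 22
T3: 46→55, due 25, tardiness 30
T1: 55→62, due 20, tardiness 42
T5: 62→67, due 23, tardiness 44
Sum = 0+0+22+30+42+44 = 138.
EDD (increasing due date): T1 T5 T6 T3 T4 T2.
T1: 0→7, due 20, tardiness 0
T5: 7→12, due 23, tardiness 0
T6: 12→25, due 24, tardiness 1
T3: 25→34, due 25, tardiness 9
T4: 34→52, due 26, tardiness 26
T2: 52→67, due 37, tardiness 30
Sum = 0+0+1+9+26+30 = 66.
SPT (increasing processing time): T5 T1 T3 T6 T2 T4.
T5: 0→5, due 23, tardiness 0
T1: 5→12, due 20, tardiness 0
T3: 12→21, due 25, tardiness 0
T6: 21→34, due 24, tardiness 10
T2: 34→49, due 37, tardiness 12
T4: 49→67, due 26, tardiness 41
Sum = 0+0+0+10+12+41 = 63.
FIFO (arrival order): T1 T2 T3 T4 T5 T6.
T1: 0→7, due 20, tardiness 0
T2: 7→22, due 37, tardiness 0
T3: 22→31, due 25, tardiness 6
T4: 31→49, due 26, tardiness 23
T5: 49→54, due 23, tardiness 31
T6: 54→67, due 24, tardiness 43
Sum = 0+0+6+23+31+43 = 103.
LPT 138, EDD 66, SPT 63, FIFO 103 → minimum 63.

63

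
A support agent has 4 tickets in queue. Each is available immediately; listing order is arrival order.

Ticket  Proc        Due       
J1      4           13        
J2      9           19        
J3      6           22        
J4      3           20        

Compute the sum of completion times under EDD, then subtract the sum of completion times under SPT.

10

EDD (increasing due date): J1 J2 J4 J3.
J1: 0→4
J2: 4→13
J4: 13→16
J3: 16→22
Sum = 4+13+16+22 = 55.
SPT (increasing processing time): J4 J1 J3 J2.
J4: 0→3
J1: 3→7
J3: 7→13
J2: 13→22
Sum = 3+7+13+22 = 45.
Difference = 55 − 45 = 10.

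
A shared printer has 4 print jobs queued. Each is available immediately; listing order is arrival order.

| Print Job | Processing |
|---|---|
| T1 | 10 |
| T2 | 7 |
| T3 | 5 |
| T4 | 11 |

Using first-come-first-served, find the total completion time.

82

FIFO (arrival order): T1 T2 T3 T4.
T1: 0→10
T2: 10→17
T3: 17→22
T4: 22→33
Sum = 10+17+22+33 = 82.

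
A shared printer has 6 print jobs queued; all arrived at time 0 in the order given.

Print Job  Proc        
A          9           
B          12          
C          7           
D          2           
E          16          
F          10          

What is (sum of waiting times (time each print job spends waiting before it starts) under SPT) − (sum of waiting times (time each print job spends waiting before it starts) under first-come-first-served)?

SPT (increasing processing time): D C A F B E.
D: waits 0, runs 0→2
C: waits 2, runs 2→9
A: waits 9, runs 9→18
F: waits 18, runs 18→28
B: waits 28, runs 28→40
E: waits 40, runs 40→56
Sum = 0+2+9+18+28+40 = 97.
FIFO (arrival order): A B C D E F.
A: waits 0, runs 0→9
B: waits 9, runs 9→21
C: waits 21, runs 21→28
D: waits 28, runs 28→30
E: waits 30, runs 30→46
F: waits 46, runs 46→56
Sum = 0+9+21+28+30+46 = 134.
Difference = 97 − 134 = -37.

-37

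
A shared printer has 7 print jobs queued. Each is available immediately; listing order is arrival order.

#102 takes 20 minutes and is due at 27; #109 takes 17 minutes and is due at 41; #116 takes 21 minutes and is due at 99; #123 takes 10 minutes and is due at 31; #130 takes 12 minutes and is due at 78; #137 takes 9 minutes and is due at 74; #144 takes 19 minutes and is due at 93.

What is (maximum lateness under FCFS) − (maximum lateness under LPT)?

FIFO (arrival order): #102 #109 #116 #123 #130 #137 #144.
#102: 0→20, due 27, lateness -7
#109: 20→37, due 41, lateness -4
#116: 37→58, due 99, lateness -41
#123: 58→68, due 31, lateness 37
#130: 68→80, due 78, lateness 2
#137: 80→89, due 74, lateness 15
#144: 89→108, due 93, lateness 15
Maximum = 37.
LPT (decreasing processing time): #116 #102 #144 #109 #130 #123 #137.
#116: 0→21, due 99, lateness -78
#102: 21→41, due 27, lateness 14
#144: 41→60, due 93, lateness -33
#109: 60→77, due 41, lateness 36
#130: 77→89, due 78, lateness 11
#123: 89→99, due 31, lateness 68
#137: 99→108, due 74, lateness 34
Maximum = 68.
Difference = 37 − 68 = -31.

-31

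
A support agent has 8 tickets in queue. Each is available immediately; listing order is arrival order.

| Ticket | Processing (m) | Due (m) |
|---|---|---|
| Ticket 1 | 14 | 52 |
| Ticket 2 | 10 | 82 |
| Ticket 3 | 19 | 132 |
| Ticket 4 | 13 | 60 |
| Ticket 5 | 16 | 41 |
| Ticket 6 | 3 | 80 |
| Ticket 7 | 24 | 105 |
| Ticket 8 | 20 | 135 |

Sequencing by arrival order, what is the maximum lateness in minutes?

31

FIFO (arrival order): Ticket 1 Ticket 2 Ticket 3 Ticket 4 Ticket 5 Ticket 6 Ticket 7 Ticket 8.
Ticket 1: 0→14, due 52, lateness -38
Ticket 2: 14→24, due 82, lateness -58
Ticket 3: 24→43, due 132, lateness -89
Ticket 4: 43→56, due 60, lateness -4
Ticket 5: 56→72, due 41, lateness 31
Ticket 6: 72→75, due 80, lateness -5
Ticket 7: 75→99, due 105, lateness -6
Ticket 8: 99→119, due 135, lateness -16
Maximum = 31.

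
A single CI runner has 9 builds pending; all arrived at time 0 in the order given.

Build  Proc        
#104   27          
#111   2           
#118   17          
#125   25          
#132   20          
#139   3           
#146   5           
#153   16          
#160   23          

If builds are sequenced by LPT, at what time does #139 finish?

136

LPT (decreasing processing time): #104 #125 #160 #132 #118 #153 #146 #139 #111.
#104: 0→27
#125: 27→52
#160: 52→75
#132: 75→95
#118: 95→112
#153: 112→128
#146: 128→133
#139: 133→136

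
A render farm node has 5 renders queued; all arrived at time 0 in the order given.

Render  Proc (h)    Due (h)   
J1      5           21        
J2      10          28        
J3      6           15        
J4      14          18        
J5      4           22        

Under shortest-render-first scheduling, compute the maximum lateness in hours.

SPT (increasing processing time): J5 J1 J3 J2 J4.
J5: 0→4, due 22, lateness -18
J1: 4→9, due 21, lateness -12
J3: 9→15, due 15, lateness 0
J2: 15→25, due 28, lateness -3
J4: 25→39, due 18, lateness 21
Maximum = 21.

21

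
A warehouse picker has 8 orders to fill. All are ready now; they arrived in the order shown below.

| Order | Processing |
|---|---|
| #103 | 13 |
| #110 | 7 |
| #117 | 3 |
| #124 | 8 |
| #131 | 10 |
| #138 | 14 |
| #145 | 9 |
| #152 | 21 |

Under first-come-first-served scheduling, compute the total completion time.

332

FIFO (arrival order): #103 #110 #117 #124 #131 #138 #145 #152.
#103: 0→13
#110: 13→20
#117: 20→23
#124: 23→31
#131: 31→41
#138: 41→55
#145: 55→64
#152: 64→85
Sum = 13+20+23+31+41+55+64+85 = 332.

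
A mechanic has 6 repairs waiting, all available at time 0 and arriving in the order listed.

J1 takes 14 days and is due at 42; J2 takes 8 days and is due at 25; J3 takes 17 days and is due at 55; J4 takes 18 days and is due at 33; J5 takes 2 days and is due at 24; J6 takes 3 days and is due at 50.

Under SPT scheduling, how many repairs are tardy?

SPT (increasing processing time): J5 J6 J2 J1 J3 J4.
J5: 0→2, due 24, tardiness 0
J6: 2→5, due 50, tardiness 0
J2: 5→13, due 25, tardiness 0
J1: 13→27, due 42, tardiness 0
J3: 27→44, due 55, tardiness 0
J4: 44→62, due 33, tardiness 29
Late repairs: 1.

1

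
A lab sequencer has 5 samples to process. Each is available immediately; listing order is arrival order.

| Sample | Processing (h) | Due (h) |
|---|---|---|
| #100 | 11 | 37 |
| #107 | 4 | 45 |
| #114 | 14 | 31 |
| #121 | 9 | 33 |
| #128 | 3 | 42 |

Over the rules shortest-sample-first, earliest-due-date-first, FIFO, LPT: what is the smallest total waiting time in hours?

SPT (increasing processing time): #128 #107 #121 #100 #114.
#128: waits 0, runs 0→3
#107: waits 3, runs 3→7
#121: waits 7, runs 7→16
#100: waits 16, runs 16→27
#114: waits 27, runs 27→41
Sum = 0+3+7+16+27 = 53.
EDD (increasing due date): #114 #121 #100 #128 #107.
#114: waits 0, runs 0→14
#121: waits 14, runs 14→23
#100: waits 23, runs 23→34
#128: waits 34, runs 34→37
#107: waits 37, runs 37→41
Sum = 0+14+23+34+37 = 108.
FIFO (arrival order): #100 #107 #114 #121 #128.
#100: waits 0, runs 0→11
#107: waits 11, runs 11→15
#114: waits 15, runs 15→29
#121: waits 29, runs 29→38
#128: waits 38, runs 38→41
Sum = 0+11+15+29+38 = 93.
LPT (decreasing processing time): #114 #100 #121 #107 #128.
#114: waits 0, runs 0→14
#100: waits 14, runs 14→25
#121: waits 25, runs 25→34
#107: waits 34, runs 34→38
#128: waits 38, runs 38→41
Sum = 0+14+25+34+38 = 111.
SPT 53, EDD 108, FIFO 93, LPT 111 → minimum 53.

53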